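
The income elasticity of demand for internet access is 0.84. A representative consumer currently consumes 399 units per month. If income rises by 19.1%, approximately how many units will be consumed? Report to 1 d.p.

%ΔQ ≈ η × %ΔI = 0.84 × 19.1% = 16.044%.
New Q ≈ 399 × (1 + 0.16044) = 463.0.

463.0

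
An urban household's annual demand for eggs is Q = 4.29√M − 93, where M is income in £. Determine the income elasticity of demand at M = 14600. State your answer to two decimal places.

0.61

At M = 14600: Q = 425.363.
dQ/dM = 4.29/(2√M) = 0.0177521 at this income.
η = (dQ/dM)·(M/Q) = 0.0177521 × (14600/425.363) = 0.61.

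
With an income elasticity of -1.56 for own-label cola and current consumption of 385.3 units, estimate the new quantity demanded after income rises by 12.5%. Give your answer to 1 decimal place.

310.2

%ΔQ ≈ η × %ΔI = -1.56 × 12.5% = -19.5%.
New Q ≈ 385.3 × (1 − 0.195) = 310.2.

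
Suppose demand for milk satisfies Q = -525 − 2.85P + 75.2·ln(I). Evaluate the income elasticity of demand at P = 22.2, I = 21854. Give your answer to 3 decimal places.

At P = 22.2, I = 21854: Q = 163.139.
Holding P constant, ∂Q/∂I = 75.2/I = 0.00344102.
η_I = (∂Q/∂I)·(I/Q) = 0.00344102 × (21854/163.139) = 0.461.

0.461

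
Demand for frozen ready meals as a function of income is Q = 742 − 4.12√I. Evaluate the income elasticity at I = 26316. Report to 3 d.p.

At I = 26316: Q = 73.645.
dQ/dI = -4.12/(2√I) = -0.0126986 at this income.
η = (dQ/dI)·(I/Q) = -0.0126986 × (26316/73.645) = -4.538.

-4.538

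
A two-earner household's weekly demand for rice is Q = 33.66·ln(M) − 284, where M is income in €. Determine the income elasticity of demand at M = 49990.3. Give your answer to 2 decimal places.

0.42

At M = 49990.3: Q = 80.187.
dQ/dM = 33.66/M = 0.000673331 at this income.
η = (dQ/dM)·(M/Q) = 0.000673331 × (49990.3/80.187) = 0.42.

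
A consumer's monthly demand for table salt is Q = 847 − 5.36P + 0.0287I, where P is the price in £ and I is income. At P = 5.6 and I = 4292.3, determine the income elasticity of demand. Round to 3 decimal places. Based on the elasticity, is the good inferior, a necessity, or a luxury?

At P = 5.6, I = 4292.3: Q = 940.173.
Holding P constant, ∂Q/∂I = 0.0287.
η_I = (∂Q/∂I)·(I/Q) = 0.0287 × (4292.3/940.173) = 0.131.
Since 0 < η < 1, this is a necessity.

0.131 (necessity)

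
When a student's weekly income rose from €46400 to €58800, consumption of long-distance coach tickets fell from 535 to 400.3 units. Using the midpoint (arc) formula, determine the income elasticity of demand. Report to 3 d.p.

ΔQ = 400.3 − 535 = -134.7; midpoint Q̄ = (535 + 400.3)/2 = 467.65.
ΔI = 58800 − 46400 = 12400; midpoint Ī = (46400 + 58800)/2 = 52600.
η = (ΔQ/Q̄) ÷ (ΔI/Ī) = (-134.7/467.65) ÷ (12400/52600) = -1.222.

-1.222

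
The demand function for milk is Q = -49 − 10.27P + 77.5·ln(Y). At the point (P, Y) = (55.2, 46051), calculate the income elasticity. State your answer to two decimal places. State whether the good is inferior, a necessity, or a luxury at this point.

0.36 (necessity)

At P = 55.2, Y = 46051: Q = 216.253.
Holding P constant, ∂Q/∂Y = 77.5/Y = 0.00168292.
η_Y = (∂Q/∂Y)·(Y/Q) = 0.00168292 × (46051/216.253) = 0.36.
Since 0 < η < 1, this is a necessity.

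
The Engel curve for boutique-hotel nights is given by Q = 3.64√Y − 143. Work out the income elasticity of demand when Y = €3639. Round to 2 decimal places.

1.43

At Y = 3639: Q = 76.580.
dQ/dY = 3.64/(2√Y) = 0.0301704 at this income.
η = (dQ/dY)·(Y/Q) = 0.0301704 × (3639/76.580) = 1.43.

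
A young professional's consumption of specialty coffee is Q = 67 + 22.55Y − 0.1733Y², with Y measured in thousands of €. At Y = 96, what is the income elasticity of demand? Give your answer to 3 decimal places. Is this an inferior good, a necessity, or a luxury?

-1.622 (inferior good)

At Y = 96: Q = 634.6672.
dQ/dY = 22.55 − 0.3466Y = -10.72360.
η = (dQ/dY)·(Y/Q) = -10.72360 × (96/634.6672) = -1.622.
η < 0 ⇒ inferior good.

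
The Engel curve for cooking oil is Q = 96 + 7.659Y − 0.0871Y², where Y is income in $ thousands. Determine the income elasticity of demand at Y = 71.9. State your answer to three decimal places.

-1.781

At Y = 71.9: Q = 196.4091.
dQ/dY = 7.659 − 0.1742Y = -4.86598.
η = (dQ/dY)·(Y/Q) = -4.86598 × (71.9/196.4091) = -1.781.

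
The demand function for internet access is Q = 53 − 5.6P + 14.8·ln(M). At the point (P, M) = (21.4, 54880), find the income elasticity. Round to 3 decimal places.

0.156

At P = 21.4, M = 54880: Q = 94.671.
Holding P constant, ∂Q/∂M = 14.8/M = 0.000269679.
η_M = (∂Q/∂M)·(M/Q) = 0.000269679 × (54880/94.671) = 0.156.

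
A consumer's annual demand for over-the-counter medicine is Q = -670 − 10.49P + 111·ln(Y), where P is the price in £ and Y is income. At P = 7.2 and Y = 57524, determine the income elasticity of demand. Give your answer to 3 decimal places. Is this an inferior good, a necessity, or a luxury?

At P = 7.2, Y = 57524: Q = 471.027.
Holding P constant, ∂Q/∂Y = 111/Y = 0.00192963.
η_Y = (∂Q/∂Y)·(Y/Q) = 0.00192963 × (57524/471.027) = 0.236.
Since 0 < η < 1, this is a necessity.

0.236 (necessity)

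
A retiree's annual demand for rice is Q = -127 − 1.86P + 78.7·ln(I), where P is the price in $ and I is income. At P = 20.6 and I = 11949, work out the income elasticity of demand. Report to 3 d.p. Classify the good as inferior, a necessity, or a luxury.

At P = 20.6, I = 11949: Q = 573.551.
Holding P constant, ∂Q/∂I = 78.7/I = 0.00658633.
η_I = (∂Q/∂I)·(I/Q) = 0.00658633 × (11949/573.551) = 0.137.
Since 0 < η < 1, this is a necessity.

0.137 (necessity)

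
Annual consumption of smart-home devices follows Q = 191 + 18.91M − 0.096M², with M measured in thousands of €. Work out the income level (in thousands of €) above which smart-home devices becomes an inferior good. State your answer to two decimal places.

dQ/dM = 18.91 − 0.192M.
The good is inferior where dQ/dM < 0. Setting dQ/dM = 0 gives M = 18.91 / 0.192 = 98.49.

98.49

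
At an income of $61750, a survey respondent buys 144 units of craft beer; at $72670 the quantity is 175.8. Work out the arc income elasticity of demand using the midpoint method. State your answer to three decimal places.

ΔQ = 175.8 − 144 = 31.8; midpoint Q̄ = (144 + 175.8)/2 = 159.9.
ΔI = 72670 − 61750 = 10920; midpoint Ī = (61750 + 72670)/2 = 67210.
η = (ΔQ/Q̄) ÷ (ΔI/Ī) = (31.8/159.9) ÷ (10920/67210) = 1.224.

1.224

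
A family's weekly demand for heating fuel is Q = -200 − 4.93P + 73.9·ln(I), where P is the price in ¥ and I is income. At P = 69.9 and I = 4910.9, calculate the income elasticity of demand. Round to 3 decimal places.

0.885

At P = 69.9, I = 4910.9: Q = 83.485.
Holding P constant, ∂Q/∂I = 73.9/I = 0.0150482.
η_I = (∂Q/∂I)·(I/Q) = 0.0150482 × (4910.9/83.485) = 0.885.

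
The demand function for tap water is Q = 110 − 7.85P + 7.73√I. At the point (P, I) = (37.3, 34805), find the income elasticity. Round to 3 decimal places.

0.573

At P = 37.3, I = 34805: Q = 1259.311.
Holding P constant, ∂Q/∂I = 7.73/(2√I) = 0.0207171.
η_I = (∂Q/∂I)·(I/Q) = 0.0207171 × (34805/1259.311) = 0.573.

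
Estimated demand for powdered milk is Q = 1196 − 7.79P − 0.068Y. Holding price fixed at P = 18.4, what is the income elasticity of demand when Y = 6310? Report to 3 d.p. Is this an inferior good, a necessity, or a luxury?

At P = 18.4, Y = 6310: Q = 623.584.
Holding P constant, ∂Q/∂Y = −0.068.
η_Y = (∂Q/∂Y)·(Y/Q) = -0.068 × (6310/623.584) = -0.688.
Since η < 0, this is an inferior good.

-0.688 (inferior good)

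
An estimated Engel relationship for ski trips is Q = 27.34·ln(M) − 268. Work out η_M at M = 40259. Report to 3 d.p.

At M = 40259: Q = 21.888.
dQ/dM = 27.34/M = 0.000679103 at this income.
η = (dQ/dM)·(M/Q) = 0.000679103 × (40259/21.888) = 1.249.

1.249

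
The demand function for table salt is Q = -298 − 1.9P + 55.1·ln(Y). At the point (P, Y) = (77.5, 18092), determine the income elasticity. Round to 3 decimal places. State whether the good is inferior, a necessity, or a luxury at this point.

0.581 (necessity)

At P = 77.5, Y = 18092: Q = 94.908.
Holding P constant, ∂Q/∂Y = 55.1/Y = 0.00304554.
η_Y = (∂Q/∂Y)·(Y/Q) = 0.00304554 × (18092/94.908) = 0.581.
Since 0 < η < 1, this is a necessity.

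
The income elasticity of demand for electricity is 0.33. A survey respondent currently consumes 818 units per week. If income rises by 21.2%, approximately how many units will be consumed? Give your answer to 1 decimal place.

875.2

%ΔQ ≈ η × %ΔI = 0.33 × 21.2% = 6.996%.
New Q ≈ 818 × (1 + 0.06996) = 875.2.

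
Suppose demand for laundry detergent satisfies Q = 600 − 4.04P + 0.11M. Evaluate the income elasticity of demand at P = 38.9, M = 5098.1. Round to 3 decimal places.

At P = 38.9, M = 5098.1: Q = 1003.635.
Holding P constant, ∂Q/∂M = 0.11.
η_M = (∂Q/∂M)·(M/Q) = 0.11 × (5098.1/1003.635) = 0.559.

0.559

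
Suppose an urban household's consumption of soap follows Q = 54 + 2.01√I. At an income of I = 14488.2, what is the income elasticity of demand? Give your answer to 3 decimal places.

At I = 14488.2: Q = 295.938.
dQ/dI = 2.01/(2√I) = 0.00834947 at this income.
η = (dQ/dI)·(I/Q) = 0.00834947 × (14488.2/295.938) = 0.409.

0.409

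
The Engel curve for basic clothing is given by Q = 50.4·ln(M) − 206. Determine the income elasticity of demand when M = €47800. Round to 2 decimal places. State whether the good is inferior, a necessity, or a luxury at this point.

At M = 47800: Q = 337.049.
dQ/dM = 50.4/M = 0.00105439 at this income.
η = (dQ/dM)·(M/Q) = 0.00105439 × (47800/337.049) = 0.15.
Since 0 < η < 1, the good is a necessity.

0.15 (necessity)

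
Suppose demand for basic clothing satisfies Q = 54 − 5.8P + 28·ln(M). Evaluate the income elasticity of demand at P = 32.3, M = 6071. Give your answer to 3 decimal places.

0.253

At P = 32.3, M = 6071: Q = 110.576.
Holding P constant, ∂Q/∂M = 28/M = 0.00461209.
η_M = (∂Q/∂M)·(M/Q) = 0.00461209 × (6071/110.576) = 0.253.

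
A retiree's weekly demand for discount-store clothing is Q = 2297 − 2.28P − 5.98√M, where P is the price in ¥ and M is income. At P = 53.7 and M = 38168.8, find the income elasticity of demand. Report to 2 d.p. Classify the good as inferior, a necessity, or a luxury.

-0.58 (inferior good)

At P = 53.7, M = 38168.8: Q = 1006.261.
Holding P constant, ∂Q/∂M = -5.98/(2√M) = -0.0153044.
η_M = (∂Q/∂M)·(M/Q) = -0.0153044 × (38168.8/1006.261) = -0.58.
Since η < 0, this is an inferior good.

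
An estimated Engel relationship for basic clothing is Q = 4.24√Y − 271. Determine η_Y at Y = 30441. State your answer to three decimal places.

At Y = 30441: Q = 468.768.
dQ/dY = 4.24/(2√Y) = 0.0121508 at this income.
η = (dQ/dY)·(Y/Q) = 0.0121508 × (30441/468.768) = 0.789.

0.789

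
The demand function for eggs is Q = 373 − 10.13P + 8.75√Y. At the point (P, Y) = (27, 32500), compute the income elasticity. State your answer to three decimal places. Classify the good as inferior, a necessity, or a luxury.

0.470 (necessity)

At P = 27, Y = 32500: Q = 1676.919.
Holding P constant, ∂Q/∂Y = 8.75/(2√Y) = 0.0242681.
η_Y = (∂Q/∂Y)·(Y/Q) = 0.0242681 × (32500/1676.919) = 0.470.
Since 0 < η < 1, this is a necessity.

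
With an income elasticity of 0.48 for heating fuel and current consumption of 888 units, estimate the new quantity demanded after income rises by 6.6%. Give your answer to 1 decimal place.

%ΔQ ≈ η × %ΔI = 0.48 × 6.6% = 3.168%.
New Q ≈ 888 × (1 + 0.03168) = 916.1.

916.1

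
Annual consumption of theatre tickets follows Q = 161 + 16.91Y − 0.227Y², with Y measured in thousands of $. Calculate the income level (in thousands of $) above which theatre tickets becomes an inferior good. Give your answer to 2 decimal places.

dQ/dY = 16.91 − 0.454Y.
The good is inferior where dQ/dY < 0. Setting dQ/dY = 0 gives Y = 16.91 / 0.454 = 37.25.

37.25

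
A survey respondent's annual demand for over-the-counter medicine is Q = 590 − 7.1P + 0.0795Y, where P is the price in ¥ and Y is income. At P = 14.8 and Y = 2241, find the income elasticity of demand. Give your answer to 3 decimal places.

0.269

At P = 14.8, Y = 2241: Q = 663.080.
Holding P constant, ∂Q/∂Y = 0.0795.
η_Y = (∂Q/∂Y)·(Y/Q) = 0.0795 × (2241/663.080) = 0.269.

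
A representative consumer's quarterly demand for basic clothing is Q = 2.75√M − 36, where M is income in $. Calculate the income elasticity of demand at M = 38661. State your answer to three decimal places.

0.536

At M = 38661: Q = 504.716.
dQ/dM = 2.75/(2√M) = 0.00699304 at this income.
η = (dQ/dM)·(M/Q) = 0.00699304 × (38661/504.716) = 0.536.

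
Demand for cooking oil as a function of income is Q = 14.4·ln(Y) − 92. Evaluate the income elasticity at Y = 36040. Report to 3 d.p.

At Y = 36040: Q = 59.090.
dQ/dY = 14.4/Y = 0.000399556 at this income.
η = (dQ/dY)·(Y/Q) = 0.000399556 × (36040/59.090) = 0.244.

0.244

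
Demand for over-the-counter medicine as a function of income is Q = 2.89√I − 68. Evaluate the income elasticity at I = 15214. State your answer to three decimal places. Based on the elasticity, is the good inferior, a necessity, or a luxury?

0.618 (necessity)

At I = 15214: Q = 288.467.
dQ/dI = 2.89/(2√I) = 0.0117151 at this income.
η = (dQ/dI)·(I/Q) = 0.0117151 × (15214/288.467) = 0.618.
Since 0 < η < 1, the good is a necessity.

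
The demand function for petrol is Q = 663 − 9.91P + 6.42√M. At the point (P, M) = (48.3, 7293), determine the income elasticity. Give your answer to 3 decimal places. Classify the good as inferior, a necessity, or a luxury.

At P = 48.3, M = 7293: Q = 732.609.
Holding P constant, ∂Q/∂M = 6.42/(2√M) = 0.0375882.
η_M = (∂Q/∂M)·(M/Q) = 0.0375882 × (7293/732.609) = 0.374.
Since 0 < η < 1, this is a necessity.

0.374 (necessity)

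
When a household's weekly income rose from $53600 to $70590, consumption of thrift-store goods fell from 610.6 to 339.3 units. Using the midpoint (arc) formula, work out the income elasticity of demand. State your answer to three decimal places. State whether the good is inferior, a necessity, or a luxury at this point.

ΔQ = 339.3 − 610.6 = -271.3; midpoint Q̄ = (610.6 + 339.3)/2 = 474.95.
ΔI = 70590 − 53600 = 16990; midpoint Ī = (53600 + 70590)/2 = 62095.
η = (ΔQ/Q̄) ÷ (ΔI/Ī) = (-271.3/474.95) ÷ (16990/62095) = -2.088.
η < 0 ⇒ inferior good.

-2.088 (inferior good)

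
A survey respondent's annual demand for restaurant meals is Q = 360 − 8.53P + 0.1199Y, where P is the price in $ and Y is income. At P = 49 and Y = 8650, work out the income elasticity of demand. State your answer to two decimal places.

1.06

At P = 49, Y = 8650: Q = 979.165.
Holding P constant, ∂Q/∂Y = 0.1199.
η_Y = (∂Q/∂Y)·(Y/Q) = 0.1199 × (8650/979.165) = 1.06.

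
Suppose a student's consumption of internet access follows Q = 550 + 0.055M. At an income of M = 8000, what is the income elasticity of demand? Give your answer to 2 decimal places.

At M = 8000: Q = 990.000.
dQ/dM = 0.055.
η = (dQ/dM)·(M/Q) = 0.055 × (8000/990.000) = 0.44.

0.44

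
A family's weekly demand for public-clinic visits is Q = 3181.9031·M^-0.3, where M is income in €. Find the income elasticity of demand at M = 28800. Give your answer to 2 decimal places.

For Q = A·M^β the income elasticity is constant and equal to β.
Here β = -0.3, so η = -0.30.

-0.30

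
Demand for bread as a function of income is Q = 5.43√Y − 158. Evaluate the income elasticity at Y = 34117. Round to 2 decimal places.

At Y = 34117: Q = 844.964.
dQ/dY = 5.43/(2√Y) = 0.0146989 at this income.
η = (dQ/dY)·(Y/Q) = 0.0146989 × (34117/844.964) = 0.59.

0.59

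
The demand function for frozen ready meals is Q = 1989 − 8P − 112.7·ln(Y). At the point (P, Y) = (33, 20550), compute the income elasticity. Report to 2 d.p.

At P = 33, Y = 20550: Q = 605.820.
Holding P constant, ∂Q/∂Y = -112.7/Y = -0.00548418.
η_Y = (∂Q/∂Y)·(Y/Q) = -0.00548418 × (20550/605.820) = -0.19.

-0.19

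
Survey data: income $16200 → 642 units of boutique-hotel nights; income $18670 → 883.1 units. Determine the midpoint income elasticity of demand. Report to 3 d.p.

2.232

ΔQ = 883.1 − 642 = 241.1; midpoint Q̄ = (642 + 883.1)/2 = 762.55.
ΔI = 18670 − 16200 = 2470; midpoint Ī = (16200 + 18670)/2 = 17435.
η = (ΔQ/Q̄) ÷ (ΔI/Ī) = (241.1/762.55) ÷ (2470/17435) = 2.232.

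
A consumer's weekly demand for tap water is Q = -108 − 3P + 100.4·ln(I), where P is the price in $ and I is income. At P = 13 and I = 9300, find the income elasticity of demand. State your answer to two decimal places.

At P = 13, I = 9300: Q = 770.432.
Holding P constant, ∂Q/∂I = 100.4/I = 0.0107957.
η_I = (∂Q/∂I)·(I/Q) = 0.0107957 × (9300/770.432) = 0.13.

0.13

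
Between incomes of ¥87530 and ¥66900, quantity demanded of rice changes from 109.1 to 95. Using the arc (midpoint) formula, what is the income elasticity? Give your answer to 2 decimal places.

ΔQ = 95 − 109.1 = -14.1; midpoint Q̄ = (109.1 + 95)/2 = 102.05.
ΔI = 66900 − 87530 = -20630; midpoint Ī = (87530 + 66900)/2 = 77215.
η = (ΔQ/Q̄) ÷ (ΔI/Ī) = (-14.1/102.05) ÷ (-20630/77215) = 0.52.

0.52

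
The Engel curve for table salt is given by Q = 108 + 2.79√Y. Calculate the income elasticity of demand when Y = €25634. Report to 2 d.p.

At Y = 25634: Q = 554.696.
dQ/dY = 2.79/(2√Y) = 0.00871297 at this income.
η = (dQ/dY)·(Y/Q) = 0.00871297 × (25634/554.696) = 0.40.

0.40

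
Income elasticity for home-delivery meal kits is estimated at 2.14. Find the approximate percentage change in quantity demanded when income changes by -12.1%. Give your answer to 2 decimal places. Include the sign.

%ΔQ ≈ η × %ΔI = 2.14 × (-12.1%) = -25.89%.

-25.89%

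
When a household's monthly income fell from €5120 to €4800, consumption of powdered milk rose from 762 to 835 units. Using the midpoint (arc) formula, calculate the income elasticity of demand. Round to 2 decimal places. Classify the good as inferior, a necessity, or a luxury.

ΔQ = 835 − 762 = 73; midpoint Q̄ = (762 + 835)/2 = 798.5.
ΔI = 4800 − 5120 = -320; midpoint Ī = (5120 + 4800)/2 = 4960.
η = (ΔQ/Q̄) ÷ (ΔI/Ī) = (73/798.5) ÷ (-320/4960) = -1.42.
η < 0 ⇒ inferior good.

-1.42 (inferior good)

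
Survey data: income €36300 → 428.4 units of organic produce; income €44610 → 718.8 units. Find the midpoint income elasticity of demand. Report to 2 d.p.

2.46

ΔQ = 718.8 − 428.4 = 290.4; midpoint Q̄ = (428.4 + 718.8)/2 = 573.6.
ΔI = 44610 − 36300 = 8310; midpoint Ī = (36300 + 44610)/2 = 40455.
η = (ΔQ/Q̄) ÷ (ΔI/Ī) = (290.4/573.6) ÷ (8310/40455) = 2.46.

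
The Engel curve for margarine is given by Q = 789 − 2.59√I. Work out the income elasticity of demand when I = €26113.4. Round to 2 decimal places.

-0.56

At I = 26113.4: Q = 370.465.
dQ/dI = -2.59/(2√I) = -0.00801379 at this income.
η = (dQ/dI)·(I/Q) = -0.00801379 × (26113.4/370.465) = -0.56.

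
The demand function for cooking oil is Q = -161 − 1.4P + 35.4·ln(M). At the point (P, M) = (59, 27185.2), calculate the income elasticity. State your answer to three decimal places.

0.300

At P = 59, M = 27185.2: Q = 117.849.
Holding P constant, ∂Q/∂M = 35.4/M = 0.00130218.
η_M = (∂Q/∂M)·(M/Q) = 0.00130218 × (27185.2/117.849) = 0.300.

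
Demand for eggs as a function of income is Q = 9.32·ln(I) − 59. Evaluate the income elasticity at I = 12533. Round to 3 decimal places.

At I = 12533: Q = 28.945.
dQ/dI = 9.32/I = 0.000743637 at this income.
η = (dQ/dI)·(I/Q) = 0.000743637 × (12533/28.945) = 0.322.

0.322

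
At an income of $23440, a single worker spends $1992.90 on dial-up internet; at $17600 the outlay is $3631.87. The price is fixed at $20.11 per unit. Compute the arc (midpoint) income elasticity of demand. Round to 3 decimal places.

With a constant price, Q₁ = 1992.90/20.11 = 99.100 and Q₂ = 3631.87/20.11 = 180.600 (equivalently, work directly with expenditure since P cancels).
Midpoint %ΔQ = (3631.87 − 1992.90)/2812.39 = 0.58277; midpoint %ΔI = (17600 − 23440)/20520 = -0.28460.
η = 0.58277 / -0.28460 = -2.048.

-2.048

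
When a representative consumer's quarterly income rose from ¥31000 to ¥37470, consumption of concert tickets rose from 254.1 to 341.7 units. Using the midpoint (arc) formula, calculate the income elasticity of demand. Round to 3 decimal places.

ΔQ = 341.7 − 254.1 = 87.6; midpoint Q̄ = (254.1 + 341.7)/2 = 297.9.
ΔI = 37470 − 31000 = 6470; midpoint Ī = (31000 + 37470)/2 = 34235.
η = (ΔQ/Q̄) ÷ (ΔI/Ī) = (87.6/297.9) ÷ (6470/34235) = 1.556.

1.556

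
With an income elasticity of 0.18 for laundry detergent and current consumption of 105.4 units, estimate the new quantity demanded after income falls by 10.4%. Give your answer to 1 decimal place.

103.4

%ΔQ ≈ η × %ΔI = 0.18 × (-10.4%) = -1.872%.
New Q ≈ 105.4 × (1 − 0.01872) = 103.4.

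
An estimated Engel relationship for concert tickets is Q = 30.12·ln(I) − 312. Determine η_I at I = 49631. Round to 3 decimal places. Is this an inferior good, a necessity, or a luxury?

At I = 49631: Q = 13.669.
dQ/dI = 30.12/I = 0.000606879 at this income.
η = (dQ/dI)·(I/Q) = 0.000606879 × (49631/13.669) = 2.204.
Since η > 1, the good is a luxury.

2.204 (luxury)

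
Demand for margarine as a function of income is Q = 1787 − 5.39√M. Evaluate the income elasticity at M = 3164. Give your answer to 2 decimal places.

At M = 3164: Q = 1483.815.
dQ/dM = -5.39/(2√M) = -0.0479116 at this income.
η = (dQ/dM)·(M/Q) = -0.0479116 × (3164/1483.815) = -0.10.

-0.10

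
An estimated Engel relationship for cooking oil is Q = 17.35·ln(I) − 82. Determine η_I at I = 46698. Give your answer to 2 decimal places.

At I = 46698: Q = 104.538.
dQ/dI = 17.35/I = 0.000371536 at this income.
η = (dQ/dI)·(I/Q) = 0.000371536 × (46698/104.538) = 0.17.

0.17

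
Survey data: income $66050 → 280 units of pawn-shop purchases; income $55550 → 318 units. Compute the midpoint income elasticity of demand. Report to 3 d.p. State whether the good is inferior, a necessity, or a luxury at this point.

ΔQ = 318 − 280 = 38; midpoint Q̄ = (280 + 318)/2 = 299.
ΔI = 55550 − 66050 = -10500; midpoint Ī = (66050 + 55550)/2 = 60800.
η = (ΔQ/Q̄) ÷ (ΔI/Ī) = (38/299) ÷ (-10500/60800) = -0.736.
η < 0 ⇒ inferior good.

-0.736 (inferior good)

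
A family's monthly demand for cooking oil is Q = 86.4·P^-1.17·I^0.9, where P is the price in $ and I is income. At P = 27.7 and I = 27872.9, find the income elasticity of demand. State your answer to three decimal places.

0.900

For a multiplicative demand Q = A·P^α·I^β, the income elasticity is β everywhere.
Here β = 0.9, so η = 0.900.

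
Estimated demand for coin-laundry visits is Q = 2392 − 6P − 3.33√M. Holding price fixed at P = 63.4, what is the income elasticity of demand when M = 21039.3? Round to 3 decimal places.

-0.158

At P = 63.4, M = 21039.3: Q = 1528.586.
Holding P constant, ∂Q/∂M = -3.33/(2√M) = -0.0114789.
η_M = (∂Q/∂M)·(M/Q) = -0.0114789 × (21039.3/1528.586) = -0.158.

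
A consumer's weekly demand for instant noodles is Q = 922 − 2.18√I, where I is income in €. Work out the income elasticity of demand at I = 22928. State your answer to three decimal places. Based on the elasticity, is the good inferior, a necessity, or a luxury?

-0.279 (inferior good)

At I = 22928: Q = 591.905.
dQ/dI = -2.18/(2√I) = -0.00719852 at this income.
η = (dQ/dI)·(I/Q) = -0.00719852 × (22928/591.905) = -0.279.
Since η < 0, the good is an inferior good.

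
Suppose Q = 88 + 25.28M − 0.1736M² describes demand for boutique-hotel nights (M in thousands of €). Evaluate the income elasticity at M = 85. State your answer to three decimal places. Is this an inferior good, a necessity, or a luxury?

At M = 85: Q = 982.5400.
dQ/dM = 25.28 − 0.3472M = -4.23200.
η = (dQ/dM)·(M/Q) = -4.23200 × (85/982.5400) = -0.366.
η < 0 ⇒ inferior good.

-0.366 (inferior good)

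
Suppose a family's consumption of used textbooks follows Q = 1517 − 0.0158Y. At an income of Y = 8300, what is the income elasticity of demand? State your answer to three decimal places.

-0.095

At Y = 8300: Q = 1385.860.
dQ/dY = −0.0158.
η = (dQ/dY)·(Y/Q) = -0.0158 × (8300/1385.860) = -0.095.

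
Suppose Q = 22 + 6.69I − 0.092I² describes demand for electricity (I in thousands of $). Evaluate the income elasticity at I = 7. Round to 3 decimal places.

0.588

At I = 7: Q = 64.3220.
dQ/dI = 6.69 − 0.184I = 5.40200.
η = (dQ/dI)·(I/Q) = 5.40200 × (7/64.3220) = 0.588.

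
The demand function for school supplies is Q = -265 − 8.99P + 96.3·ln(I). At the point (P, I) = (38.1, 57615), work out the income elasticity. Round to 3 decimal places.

0.215

At P = 38.1, I = 57615: Q = 448.077.
Holding P constant, ∂Q/∂I = 96.3/I = 0.00167144.
η_I = (∂Q/∂I)·(I/Q) = 0.00167144 × (57615/448.077) = 0.215.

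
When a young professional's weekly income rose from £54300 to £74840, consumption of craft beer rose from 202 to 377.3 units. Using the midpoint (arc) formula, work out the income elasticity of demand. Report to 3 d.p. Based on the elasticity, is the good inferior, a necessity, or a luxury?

1.903 (luxury)

ΔQ = 377.3 − 202 = 175.3; midpoint Q̄ = (202 + 377.3)/2 = 289.65.
ΔI = 74840 − 54300 = 20540; midpoint Ī = (54300 + 74840)/2 = 64570.
η = (ΔQ/Q̄) ÷ (ΔI/Ī) = (175.3/289.65) ÷ (20540/64570) = 1.903.
η > 1 ⇒ luxury.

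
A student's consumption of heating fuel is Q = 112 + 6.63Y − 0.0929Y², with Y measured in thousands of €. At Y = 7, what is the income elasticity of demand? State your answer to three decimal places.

At Y = 7: Q = 153.8579.
dQ/dY = 6.63 − 0.1858Y = 5.32940.
η = (dQ/dY)·(Y/Q) = 5.32940 × (7/153.8579) = 0.242.

0.242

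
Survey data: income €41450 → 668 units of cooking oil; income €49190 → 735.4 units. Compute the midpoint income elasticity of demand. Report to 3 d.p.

ΔQ = 735.4 − 668 = 67.4; midpoint Q̄ = (668 + 735.4)/2 = 701.7.
ΔI = 49190 − 41450 = 7740; midpoint Ī = (41450 + 49190)/2 = 45320.
η = (ΔQ/Q̄) ÷ (ΔI/Ī) = (67.4/701.7) ÷ (7740/45320) = 0.562.

0.562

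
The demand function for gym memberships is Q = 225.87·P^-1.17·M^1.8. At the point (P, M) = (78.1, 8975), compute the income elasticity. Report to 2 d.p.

1.80

For a multiplicative demand Q = A·P^α·M^β, the income elasticity is β everywhere.
Here β = 1.8, so η = 1.80.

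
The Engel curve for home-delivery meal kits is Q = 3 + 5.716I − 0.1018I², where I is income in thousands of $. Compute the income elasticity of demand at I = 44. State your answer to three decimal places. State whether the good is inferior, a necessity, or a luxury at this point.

-2.485 (inferior good)

At I = 44: Q = 57.4192.
dQ/dI = 5.716 − 0.2036I = -3.24240.
η = (dQ/dI)·(I/Q) = -3.24240 × (44/57.4192) = -2.485.
η < 0 ⇒ inferior good.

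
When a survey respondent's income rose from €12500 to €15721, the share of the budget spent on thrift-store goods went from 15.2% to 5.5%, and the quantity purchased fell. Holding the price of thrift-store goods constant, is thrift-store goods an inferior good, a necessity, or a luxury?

inferior good

Quantity demanded falls as income rises, so η < 0.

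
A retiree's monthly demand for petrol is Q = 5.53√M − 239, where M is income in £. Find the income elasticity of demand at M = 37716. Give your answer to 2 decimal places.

At M = 37716: Q = 834.960.
dQ/dM = 5.53/(2√M) = 0.0142375 at this income.
η = (dQ/dM)·(M/Q) = 0.0142375 × (37716/834.960) = 0.64.

0.64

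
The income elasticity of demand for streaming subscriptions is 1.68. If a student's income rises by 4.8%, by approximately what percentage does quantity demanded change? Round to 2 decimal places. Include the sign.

%ΔQ ≈ η × %ΔI = 1.68 × 4.8% = 8.06%.

8.06%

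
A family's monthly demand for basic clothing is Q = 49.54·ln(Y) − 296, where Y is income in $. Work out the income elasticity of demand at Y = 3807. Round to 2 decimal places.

0.44

At Y = 3807: Q = 112.437.
dQ/dY = 49.54/Y = 0.0130129 at this income.
η = (dQ/dY)·(Y/Q) = 0.0130129 × (3807/112.437) = 0.44.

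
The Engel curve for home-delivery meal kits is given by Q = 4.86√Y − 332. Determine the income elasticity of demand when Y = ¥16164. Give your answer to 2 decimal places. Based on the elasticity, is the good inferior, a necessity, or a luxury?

1.08 (luxury)

At Y = 16164: Q = 285.889.
dQ/dY = 4.86/(2√Y) = 0.0191131 at this income.
η = (dQ/dY)·(Y/Q) = 0.0191131 × (16164/285.889) = 1.08.
Since η > 1, the good is a luxury.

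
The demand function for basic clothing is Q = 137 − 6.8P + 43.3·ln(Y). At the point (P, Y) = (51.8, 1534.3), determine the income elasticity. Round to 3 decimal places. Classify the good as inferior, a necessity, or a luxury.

0.423 (necessity)

At P = 51.8, Y = 1534.3: Q = 102.401.
Holding P constant, ∂Q/∂Y = 43.3/Y = 0.0282213.
η_Y = (∂Q/∂Y)·(Y/Q) = 0.0282213 × (1534.3/102.401) = 0.423.
Since 0 < η < 1, this is a necessity.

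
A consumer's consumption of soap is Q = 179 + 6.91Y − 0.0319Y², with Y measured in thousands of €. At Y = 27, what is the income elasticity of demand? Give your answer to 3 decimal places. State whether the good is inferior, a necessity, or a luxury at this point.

0.409 (necessity)

At Y = 27: Q = 342.3149.
dQ/dY = 6.91 − 0.0638Y = 5.18740.
η = (dQ/dY)·(Y/Q) = 5.18740 × (27/342.3149) = 0.409.
0 < η < 1 ⇒ necessity.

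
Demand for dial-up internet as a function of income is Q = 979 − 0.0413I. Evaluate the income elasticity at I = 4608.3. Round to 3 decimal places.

-0.241

At I = 4608.3: Q = 788.677.
dQ/dI = −0.0413.
η = (dQ/dI)·(I/Q) = -0.0413 × (4608.3/788.677) = -0.241.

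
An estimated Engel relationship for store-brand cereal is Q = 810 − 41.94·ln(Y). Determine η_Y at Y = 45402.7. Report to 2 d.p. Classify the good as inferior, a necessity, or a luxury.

At Y = 45402.7: Q = 360.264.
dQ/dY = -41.94/Y = -0.000923734 at this income.
η = (dQ/dY)·(Y/Q) = -0.000923734 × (45402.7/360.264) = -0.12.
Since η < 0, the good is an inferior good.

-0.12 (inferior good)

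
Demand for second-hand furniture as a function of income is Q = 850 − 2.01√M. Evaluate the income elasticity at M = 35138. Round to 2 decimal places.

At M = 35138: Q = 473.223.
dQ/dM = -2.01/(2√M) = -0.00536139 at this income.
η = (dQ/dM)·(M/Q) = -0.00536139 × (35138/473.223) = -0.40.

-0.40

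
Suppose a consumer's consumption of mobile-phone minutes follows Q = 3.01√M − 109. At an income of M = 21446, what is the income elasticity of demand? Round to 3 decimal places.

0.664

At M = 21446: Q = 331.798.
dQ/dM = 3.01/(2√M) = 0.0102769 at this income.
η = (dQ/dM)·(M/Q) = 0.0102769 × (21446/331.798) = 0.664.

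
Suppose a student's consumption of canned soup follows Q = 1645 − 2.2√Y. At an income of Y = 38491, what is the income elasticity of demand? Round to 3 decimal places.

-0.178

At Y = 38491: Q = 1213.379.
dQ/dY = -2.2/(2√Y) = -0.00560677 at this income.
η = (dQ/dY)·(Y/Q) = -0.00560677 × (38491/1213.379) = -0.178.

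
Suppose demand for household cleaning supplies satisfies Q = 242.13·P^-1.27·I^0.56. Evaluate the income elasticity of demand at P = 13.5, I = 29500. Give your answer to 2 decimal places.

0.56

For a multiplicative demand Q = A·P^α·I^β, the income elasticity is β everywhere.
Here β = 0.56, so η = 0.56.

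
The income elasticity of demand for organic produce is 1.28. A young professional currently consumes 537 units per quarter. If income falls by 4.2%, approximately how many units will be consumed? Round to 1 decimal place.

508.1

%ΔQ ≈ η × %ΔI = 1.28 × (-4.2%) = -5.376%.
New Q ≈ 537 × (1 − 0.05376) = 508.1.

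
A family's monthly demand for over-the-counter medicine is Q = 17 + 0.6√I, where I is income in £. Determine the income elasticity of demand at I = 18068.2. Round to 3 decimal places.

0.413

At I = 18068.2: Q = 97.651.
dQ/dI = 0.6/(2√I) = 0.00223184 at this income.
η = (dQ/dI)·(I/Q) = 0.00223184 × (18068.2/97.651) = 0.413.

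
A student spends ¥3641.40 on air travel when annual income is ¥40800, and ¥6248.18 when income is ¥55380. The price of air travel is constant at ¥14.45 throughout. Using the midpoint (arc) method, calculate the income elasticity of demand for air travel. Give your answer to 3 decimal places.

1.739

With a constant price, Q₁ = 3641.40/14.45 = 252.000 and Q₂ = 6248.18/14.45 = 432.400 (equivalently, work directly with expenditure since P cancels).
Midpoint %ΔQ = (6248.18 − 3641.40)/4944.79 = 0.52718; midpoint %ΔI = (55380 − 40800)/48090 = 0.30318.
η = 0.52718 / 0.30318 = 1.739.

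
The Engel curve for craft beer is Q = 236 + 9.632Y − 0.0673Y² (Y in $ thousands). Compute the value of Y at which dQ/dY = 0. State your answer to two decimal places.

71.56

dQ/dY = 9.632 − 0.1346Y.
The good is inferior where dQ/dY < 0. Setting dQ/dY = 0 gives Y = 9.632 / 0.1346 = 71.56.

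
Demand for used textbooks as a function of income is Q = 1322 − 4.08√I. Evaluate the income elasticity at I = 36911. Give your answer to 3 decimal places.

At I = 36911: Q = 538.141.
dQ/dI = -4.08/(2√I) = -0.0106182 at this income.
η = (dQ/dI)·(I/Q) = -0.0106182 × (36911/538.141) = -0.728.

-0.728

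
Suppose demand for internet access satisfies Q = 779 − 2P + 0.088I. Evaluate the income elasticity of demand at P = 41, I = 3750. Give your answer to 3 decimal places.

0.321

At P = 41, I = 3750: Q = 1027.000.
Holding P constant, ∂Q/∂I = 0.088.
η_I = (∂Q/∂I)·(I/Q) = 0.088 × (3750/1027.000) = 0.321.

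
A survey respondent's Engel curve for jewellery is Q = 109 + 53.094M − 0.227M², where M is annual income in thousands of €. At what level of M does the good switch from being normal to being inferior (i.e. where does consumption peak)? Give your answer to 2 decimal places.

116.95

dQ/dM = 53.094 − 0.454M.
The good is inferior where dQ/dM < 0. Setting dQ/dM = 0 gives M = 53.094 / 0.454 = 116.95.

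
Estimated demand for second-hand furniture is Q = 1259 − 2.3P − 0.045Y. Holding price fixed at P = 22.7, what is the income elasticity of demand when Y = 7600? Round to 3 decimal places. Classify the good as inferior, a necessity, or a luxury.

At P = 22.7, Y = 7600: Q = 864.790.
Holding P constant, ∂Q/∂Y = −0.045.
η_Y = (∂Q/∂Y)·(Y/Q) = -0.045 × (7600/864.790) = -0.395.
Since η < 0, this is an inferior good.

-0.395 (inferior good)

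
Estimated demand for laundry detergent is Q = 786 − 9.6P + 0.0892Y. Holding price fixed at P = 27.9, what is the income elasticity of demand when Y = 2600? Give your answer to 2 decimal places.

0.31

At P = 27.9, Y = 2600: Q = 750.080.
Holding P constant, ∂Q/∂Y = 0.0892.
η_Y = (∂Q/∂Y)·(Y/Q) = 0.0892 × (2600/750.080) = 0.31.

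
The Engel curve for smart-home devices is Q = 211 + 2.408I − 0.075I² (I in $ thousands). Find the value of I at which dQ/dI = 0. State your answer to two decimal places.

16.05

dQ/dI = 2.408 − 0.15I.
The good is inferior where dQ/dI < 0. Setting dQ/dI = 0 gives I = 2.408 / 0.15 = 16.05.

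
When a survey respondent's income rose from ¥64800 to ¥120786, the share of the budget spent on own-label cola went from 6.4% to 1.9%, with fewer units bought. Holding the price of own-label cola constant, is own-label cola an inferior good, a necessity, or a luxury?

inferior good

Quantity demanded falls as income rises, so η < 0.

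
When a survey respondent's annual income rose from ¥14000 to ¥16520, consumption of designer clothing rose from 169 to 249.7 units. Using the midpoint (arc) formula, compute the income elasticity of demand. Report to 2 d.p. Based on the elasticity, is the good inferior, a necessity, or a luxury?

ΔQ = 249.7 − 169 = 80.7; midpoint Q̄ = (169 + 249.7)/2 = 209.35.
ΔI = 16520 − 14000 = 2520; midpoint Ī = (14000 + 16520)/2 = 15260.
η = (ΔQ/Q̄) ÷ (ΔI/Ī) = (80.7/209.35) ÷ (2520/15260) = 2.33.
η > 1 ⇒ luxury.

2.33 (luxury)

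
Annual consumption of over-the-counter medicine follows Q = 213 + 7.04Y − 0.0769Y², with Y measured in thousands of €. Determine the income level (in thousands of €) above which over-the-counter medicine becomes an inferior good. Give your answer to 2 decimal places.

45.77

dQ/dY = 7.04 − 0.1538Y.
The good is inferior where dQ/dY < 0. Setting dQ/dY = 0 gives Y = 7.04 / 0.1538 = 45.77.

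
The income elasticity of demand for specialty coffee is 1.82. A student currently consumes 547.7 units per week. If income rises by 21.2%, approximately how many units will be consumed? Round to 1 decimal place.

759.0

%ΔQ ≈ η × %ΔI = 1.82 × 21.2% = 38.584%.
New Q ≈ 547.7 × (1 + 0.38584) = 759.0.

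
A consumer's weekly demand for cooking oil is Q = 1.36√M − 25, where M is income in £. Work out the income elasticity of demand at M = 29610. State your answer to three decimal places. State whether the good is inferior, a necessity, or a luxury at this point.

At M = 29610: Q = 209.023.
dQ/dM = 1.36/(2√M) = 0.00395175 at this income.
η = (dQ/dM)·(M/Q) = 0.00395175 × (29610/209.023) = 0.560.
Since 0 < η < 1, the good is a necessity.

0.560 (necessity)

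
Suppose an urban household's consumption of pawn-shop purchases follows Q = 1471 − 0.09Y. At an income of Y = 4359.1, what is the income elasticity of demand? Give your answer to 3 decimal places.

-0.364

At Y = 4359.1: Q = 1078.681.
dQ/dY = −0.09.
η = (dQ/dY)·(Y/Q) = -0.09 × (4359.1/1078.681) = -0.364.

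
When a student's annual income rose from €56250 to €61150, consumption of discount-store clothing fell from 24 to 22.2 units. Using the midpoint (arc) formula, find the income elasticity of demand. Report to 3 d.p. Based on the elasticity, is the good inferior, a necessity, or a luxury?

ΔQ = 22.2 − 24 = -1.8; midpoint Q̄ = (24 + 22.2)/2 = 23.1.
ΔI = 61150 − 56250 = 4900; midpoint Ī = (56250 + 61150)/2 = 58700.
η = (ΔQ/Q̄) ÷ (ΔI/Ī) = (-1.8/23.1) ÷ (4900/58700) = -0.933.
η < 0 ⇒ inferior good.

-0.933 (inferior good)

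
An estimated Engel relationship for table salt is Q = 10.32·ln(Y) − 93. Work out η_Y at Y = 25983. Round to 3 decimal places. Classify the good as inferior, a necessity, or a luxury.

At Y = 25983: Q = 11.905.
dQ/dY = 10.32/Y = 0.000397183 at this income.
η = (dQ/dY)·(Y/Q) = 0.000397183 × (25983/11.905) = 0.867.
Since 0 < η < 1, the good is a necessity.

0.867 (necessity)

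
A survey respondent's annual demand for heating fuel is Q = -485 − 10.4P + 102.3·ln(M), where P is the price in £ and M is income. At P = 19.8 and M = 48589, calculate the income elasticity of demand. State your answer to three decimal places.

At P = 19.8, M = 48589: Q = 413.015.
Holding P constant, ∂Q/∂M = 102.3/M = 0.00210541.
η_M = (∂Q/∂M)·(M/Q) = 0.00210541 × (48589/413.015) = 0.248.

0.248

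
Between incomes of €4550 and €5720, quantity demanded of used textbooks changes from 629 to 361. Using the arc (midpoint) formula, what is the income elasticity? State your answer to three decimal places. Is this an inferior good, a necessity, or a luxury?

ΔQ = 361 − 629 = -268; midpoint Q̄ = (629 + 361)/2 = 495.
ΔI = 5720 − 4550 = 1170; midpoint Ī = (4550 + 5720)/2 = 5135.
η = (ΔQ/Q̄) ÷ (ΔI/Ī) = (-268/495) ÷ (1170/5135) = -2.376.
η < 0 ⇒ inferior good.

-2.376 (inferior good)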